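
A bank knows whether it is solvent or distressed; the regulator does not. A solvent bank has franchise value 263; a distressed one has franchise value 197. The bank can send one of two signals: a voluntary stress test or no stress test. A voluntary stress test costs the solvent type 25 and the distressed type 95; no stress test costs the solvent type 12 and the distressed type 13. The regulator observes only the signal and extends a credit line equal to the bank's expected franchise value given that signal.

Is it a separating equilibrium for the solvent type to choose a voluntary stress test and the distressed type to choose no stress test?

If types separate, stress test earns payment 263 and no stress test earns 197.
Solvent: stress test gives 263 − 25 = 238; no stress test gives 197 − 12 = 185. No deviation. ✓
Distressed: no stress test gives 197 − 13 = 184; stress test gives 263 − 95 = 168. No deviation. ✓
Neither type gains from mimicking the other.

Yes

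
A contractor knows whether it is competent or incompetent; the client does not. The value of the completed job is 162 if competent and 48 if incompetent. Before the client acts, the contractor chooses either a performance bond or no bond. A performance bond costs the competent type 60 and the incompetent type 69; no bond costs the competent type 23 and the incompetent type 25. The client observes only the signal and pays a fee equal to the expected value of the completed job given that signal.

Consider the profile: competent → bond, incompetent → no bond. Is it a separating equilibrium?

No

If types separate, bond earns payment 162 and no bond earns 48.
Competent: bond gives 162 − 60 = 102; no bond gives 48 − 23 = 25. No deviation. ✓
Incompetent: no bond gives 48 − 25 = 23; bond gives 162 − 69 = 93. Would deviate. ✗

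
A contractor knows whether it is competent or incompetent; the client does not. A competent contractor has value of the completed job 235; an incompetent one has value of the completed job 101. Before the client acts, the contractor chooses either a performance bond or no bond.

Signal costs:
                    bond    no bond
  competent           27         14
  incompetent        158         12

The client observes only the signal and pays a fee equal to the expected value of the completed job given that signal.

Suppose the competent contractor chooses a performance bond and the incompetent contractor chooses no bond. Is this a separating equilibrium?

Yes

Under separation the client infers type exactly: bond → competent (pays 235), no bond → incompetent (pays 101).
Competent: bond gives 235 − 27 = 208; no bond gives 101 − 14 = 87. No deviation. ✓
Incompetent: no bond gives 101 − 12 = 89; bond gives 235 − 158 = 77. No deviation. ✓
Neither type gains from mimicking the other.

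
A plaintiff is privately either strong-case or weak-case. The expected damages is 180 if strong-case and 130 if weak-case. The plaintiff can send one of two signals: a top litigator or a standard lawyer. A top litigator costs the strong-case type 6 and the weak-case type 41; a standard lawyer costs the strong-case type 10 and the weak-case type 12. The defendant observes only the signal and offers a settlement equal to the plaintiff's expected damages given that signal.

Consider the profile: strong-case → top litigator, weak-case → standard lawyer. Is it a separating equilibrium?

No

If types separate, top litigator earns payment 180 and standard lawyer earns 130.
Strong-case: top litigator gives 180 − 6 = 174; standard lawyer gives 130 − 10 = 120. No deviation. ✓
Weak-case: standard lawyer gives 130 − 12 = 118; top litigator gives 180 − 41 = 139. Would deviate. ✗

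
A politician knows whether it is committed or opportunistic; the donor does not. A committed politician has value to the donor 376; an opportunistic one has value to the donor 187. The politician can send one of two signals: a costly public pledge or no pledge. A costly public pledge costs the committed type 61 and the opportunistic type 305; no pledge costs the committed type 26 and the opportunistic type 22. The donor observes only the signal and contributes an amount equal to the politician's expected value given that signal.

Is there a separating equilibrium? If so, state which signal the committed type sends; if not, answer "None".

pledge

Try committed → pledge, opportunistic → no pledge:
  If types separate, pledge earns payment 376 and no pledge earns 187.
  Committed: pledge gives 376 − 61 = 315; no pledge gives 187 − 26 = 161. No deviation. ✓
  Opportunistic: no pledge gives 187 − 22 = 165; pledge gives 376 − 305 = 71. No deviation. ✓
Both hold — the committed type sends pledge.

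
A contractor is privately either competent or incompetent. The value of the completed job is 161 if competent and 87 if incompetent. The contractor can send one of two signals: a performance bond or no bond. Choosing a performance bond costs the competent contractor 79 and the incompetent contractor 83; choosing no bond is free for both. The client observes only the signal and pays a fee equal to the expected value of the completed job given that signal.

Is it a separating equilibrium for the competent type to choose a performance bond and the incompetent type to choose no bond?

No

If types separate, bond earns payment 161 and no bond earns 87.
Competent: bond gives 161 − 79 = 82; no bond gives 87 − 0 = 87. Would deviate. ✗
Incompetent: no bond gives 87 − 0 = 87; bond gives 161 − 83 = 78. No deviation. ✓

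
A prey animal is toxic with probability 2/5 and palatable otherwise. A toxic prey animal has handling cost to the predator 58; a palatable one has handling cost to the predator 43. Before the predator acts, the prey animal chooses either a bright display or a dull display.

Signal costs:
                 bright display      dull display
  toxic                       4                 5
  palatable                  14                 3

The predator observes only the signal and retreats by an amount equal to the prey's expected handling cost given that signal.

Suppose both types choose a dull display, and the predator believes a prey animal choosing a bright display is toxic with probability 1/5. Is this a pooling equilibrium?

Yes

At the pooled signal (dull display) the predator holds the prior 2/5 and pays 2/5·58 + 3/5·43 = 49. Off-path (bright display) belief 1/5 gives 1/5·58 + 4/5·43 = 46.
Toxic: dull display gives 49 − 5 = 44; bright display gives 46 − 4 = 42. Stays. ✓
Palatable: dull display gives 49 − 3 = 46; bright display gives 46 − 14 = 32. Stays. ✓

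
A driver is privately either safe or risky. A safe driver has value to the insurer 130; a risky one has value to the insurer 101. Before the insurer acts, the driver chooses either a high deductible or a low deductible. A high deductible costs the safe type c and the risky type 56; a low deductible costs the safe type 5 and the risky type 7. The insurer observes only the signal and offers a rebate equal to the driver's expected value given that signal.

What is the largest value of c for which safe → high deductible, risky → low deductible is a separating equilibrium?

34

Under separation: high deductible → safe (pays 130); low deductible → risky (pays 101).
Risky: 101 − 7 = 94 ≥ 130 − 56 = 74. Holds regardless of c. ✓
Safe: 130 − c ≥ 101 − 5, so c ≤ 130 − 96 = 34.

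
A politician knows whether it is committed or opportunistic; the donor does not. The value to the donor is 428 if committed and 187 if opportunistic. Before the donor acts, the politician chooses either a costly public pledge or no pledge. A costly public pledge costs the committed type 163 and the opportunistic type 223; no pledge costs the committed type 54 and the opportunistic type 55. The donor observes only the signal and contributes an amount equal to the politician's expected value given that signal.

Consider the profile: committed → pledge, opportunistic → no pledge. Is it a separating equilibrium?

No

If types separate, pledge earns payment 428 and no pledge earns 187.
Committed: pledge gives 428 − 163 = 265; no pledge gives 187 − 54 = 133. No deviation. ✓
Opportunistic: no pledge gives 187 − 55 = 132; pledge gives 428 − 223 = 205. Would deviate. ✗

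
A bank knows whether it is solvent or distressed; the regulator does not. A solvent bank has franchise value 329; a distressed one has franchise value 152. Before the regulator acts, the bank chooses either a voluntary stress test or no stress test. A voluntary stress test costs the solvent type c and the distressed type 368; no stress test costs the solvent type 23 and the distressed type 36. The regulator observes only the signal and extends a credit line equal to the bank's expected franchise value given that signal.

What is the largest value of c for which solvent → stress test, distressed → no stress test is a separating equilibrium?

Under separation: stress test → solvent (pays 329); no stress test → distressed (pays 152).
Distressed: 152 − 36 = 116 ≥ 329 − 368 = -39. Holds regardless of c. ✓
Solvent: 329 − c ≥ 152 − 23, so c ≤ 329 − 129 = 200.

200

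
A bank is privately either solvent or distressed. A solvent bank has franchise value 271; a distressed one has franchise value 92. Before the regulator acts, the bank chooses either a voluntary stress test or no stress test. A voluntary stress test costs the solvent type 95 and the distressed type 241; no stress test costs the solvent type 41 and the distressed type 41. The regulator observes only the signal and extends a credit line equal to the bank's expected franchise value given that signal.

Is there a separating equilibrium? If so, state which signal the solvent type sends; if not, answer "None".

stress test

Try solvent → stress test, distressed → no stress test:
  Under separation the regulator infers type exactly: stress test → solvent (pays 271), no stress test → distressed (pays 92).
  Solvent: stress test gives 271 − 95 = 176; no stress test gives 92 − 41 = 51. No deviation. ✓
  Distressed: no stress test gives 92 − 41 = 51; stress test gives 271 − 241 = 30. No deviation. ✓
Both hold — the solvent type sends stress test.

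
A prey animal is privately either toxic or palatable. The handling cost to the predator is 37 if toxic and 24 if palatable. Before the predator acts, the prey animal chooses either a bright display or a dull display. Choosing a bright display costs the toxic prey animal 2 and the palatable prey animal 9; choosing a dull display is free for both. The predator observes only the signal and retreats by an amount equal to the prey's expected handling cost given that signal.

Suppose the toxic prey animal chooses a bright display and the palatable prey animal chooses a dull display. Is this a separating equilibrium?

No

If types separate, bright display earns payment 37 and dull display earns 24.
Toxic: bright display gives 37 − 2 = 35; dull display gives 24 − 0 = 24. No deviation. ✓
Palatable: dull display gives 24 − 0 = 24; bright display gives 37 − 9 = 28. Would deviate. ✗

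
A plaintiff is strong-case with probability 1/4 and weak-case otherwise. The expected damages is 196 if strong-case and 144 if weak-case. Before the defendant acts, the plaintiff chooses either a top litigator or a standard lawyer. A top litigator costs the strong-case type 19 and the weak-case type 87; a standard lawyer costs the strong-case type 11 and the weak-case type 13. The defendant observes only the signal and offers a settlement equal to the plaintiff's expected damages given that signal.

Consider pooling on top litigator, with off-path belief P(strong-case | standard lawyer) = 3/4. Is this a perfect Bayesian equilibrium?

No

On the equilibrium path (top litigator) the defendant holds the prior 1/4 and pays 1/4·196 + 3/4·144 = 157. Off-path (standard lawyer) belief 3/4 gives 3/4·196 + 1/4·144 = 183.
Strong-case: top litigator gives 157 − 19 = 138; standard lawyer gives 183 − 11 = 172. Deviates. ✗
Weak-case: top litigator gives 157 − 87 = 70; standard lawyer gives 183 − 13 = 170. Deviates. ✗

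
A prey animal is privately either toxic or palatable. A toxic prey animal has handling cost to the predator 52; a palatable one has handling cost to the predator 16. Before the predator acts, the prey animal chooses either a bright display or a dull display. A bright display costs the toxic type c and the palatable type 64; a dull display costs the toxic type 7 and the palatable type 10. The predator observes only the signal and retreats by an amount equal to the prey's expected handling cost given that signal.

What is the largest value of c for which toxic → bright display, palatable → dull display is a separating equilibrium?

43

Under separation: bright display → toxic (pays 52); dull display → palatable (pays 16).
Palatable: 16 − 10 = 6 ≥ 52 − 64 = -12. Holds regardless of c. ✓
Toxic: 52 − c ≥ 16 − 7, so c ≤ 52 − 9 = 43.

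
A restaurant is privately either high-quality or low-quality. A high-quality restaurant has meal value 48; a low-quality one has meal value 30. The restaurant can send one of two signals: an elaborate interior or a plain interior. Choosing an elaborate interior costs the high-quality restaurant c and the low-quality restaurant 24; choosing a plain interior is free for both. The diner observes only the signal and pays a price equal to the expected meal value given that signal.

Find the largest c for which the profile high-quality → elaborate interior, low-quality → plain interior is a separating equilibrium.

Under separation: elaborate interior → high-quality (pays 48); plain interior → low-quality (pays 30).
Low-quality: 30 − 0 = 30 ≥ 48 − 24 = 24. Holds regardless of c. ✓
High-quality: 48 − c ≥ 30 − 0, so c ≤ 48 − 30 = 18.

18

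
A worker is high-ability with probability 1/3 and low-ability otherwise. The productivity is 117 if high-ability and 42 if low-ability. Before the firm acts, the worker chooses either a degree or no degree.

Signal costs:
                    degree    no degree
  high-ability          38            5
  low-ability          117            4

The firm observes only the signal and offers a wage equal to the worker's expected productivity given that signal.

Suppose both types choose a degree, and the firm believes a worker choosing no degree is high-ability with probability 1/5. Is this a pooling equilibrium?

No

On the equilibrium path (degree) the firm holds the prior 1/3 and pays 1/3·117 + 2/3·42 = 67. Off-path (no degree) belief 1/5 gives 1/5·117 + 4/5·42 = 57.
High-ability: degree gives 67 − 38 = 29; no degree gives 57 − 5 = 52. Deviates. ✗
Low-ability: degree gives 67 − 117 = -50; no degree gives 57 − 4 = 53. Deviates. ✗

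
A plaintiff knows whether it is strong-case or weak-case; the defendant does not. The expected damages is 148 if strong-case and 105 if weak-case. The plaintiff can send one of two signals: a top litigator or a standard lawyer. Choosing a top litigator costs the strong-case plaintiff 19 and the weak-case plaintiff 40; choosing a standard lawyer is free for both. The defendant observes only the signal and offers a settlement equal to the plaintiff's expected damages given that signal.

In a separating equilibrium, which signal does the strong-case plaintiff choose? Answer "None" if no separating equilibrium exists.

None

Try strong-case → top litigator, weak-case → standard lawyer:
  Under separation the defendant infers type exactly: top litigator → strong-case (pays 148), standard lawyer → weak-case (pays 105).
  Strong-case: top litigator gives 148 − 19 = 129; standard lawyer gives 105 − 0 = 105. No deviation. ✓
  Weak-case: standard lawyer gives 105 − 0 = 105; top litigator gives 148 − 40 = 108. Would deviate. ✗
Try strong-case → standard lawyer, weak-case → top litigator:
  Under separation the defendant infers type exactly: standard lawyer → strong-case (pays 148), top litigator → weak-case (pays 105).
  Strong-case: standard lawyer gives 148 − 0 = 148; top litigator gives 105 − 19 = 86. No deviation. ✓
  Weak-case: top litigator gives 105 − 40 = 65; standard lawyer gives 148 − 0 = 148. Would deviate. ✗
Neither assignment is incentive-compatible.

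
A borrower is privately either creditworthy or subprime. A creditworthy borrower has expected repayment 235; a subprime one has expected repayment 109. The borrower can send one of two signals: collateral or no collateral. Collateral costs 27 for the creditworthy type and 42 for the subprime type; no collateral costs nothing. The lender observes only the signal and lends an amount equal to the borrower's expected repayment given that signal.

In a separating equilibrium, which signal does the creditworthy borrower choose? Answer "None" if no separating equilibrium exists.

None

Try creditworthy → collateral, subprime → no collateral:
  Under separation the lender infers type exactly: collateral → creditworthy (pays 235), no collateral → subprime (pays 109).
  Creditworthy: collateral gives 235 − 27 = 208; no collateral gives 109 − 0 = 109. No deviation. ✓
  Subprime: no collateral gives 109 − 0 = 109; collateral gives 235 − 42 = 193. Would deviate. ✗
Try creditworthy → no collateral, subprime → collateral:
  Under separation the lender infers type exactly: no collateral → creditworthy (pays 235), collateral → subprime (pays 109).
  Creditworthy: no collateral gives 235 − 0 = 235; collateral gives 109 − 27 = 82. No deviation. ✓
  Subprime: collateral gives 109 − 42 = 67; no collateral gives 235 − 0 = 235. Would deviate. ✗
Neither assignment is incentive-compatible.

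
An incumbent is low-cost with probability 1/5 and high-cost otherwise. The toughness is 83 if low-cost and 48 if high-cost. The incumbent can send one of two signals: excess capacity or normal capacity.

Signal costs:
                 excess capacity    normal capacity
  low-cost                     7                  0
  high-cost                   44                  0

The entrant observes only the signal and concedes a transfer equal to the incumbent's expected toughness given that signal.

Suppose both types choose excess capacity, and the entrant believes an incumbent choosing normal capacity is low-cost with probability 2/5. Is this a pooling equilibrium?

On the equilibrium path (excess capacity) the entrant holds the prior 1/5 and pays 1/5·83 + 4/5·48 = 55. Off-path (normal capacity) belief 2/5 gives 2/5·83 + 3/5·48 = 62.
Low-cost: excess capacity gives 55 − 7 = 48; normal capacity gives 62 − 0 = 62. Deviates. ✗
High-cost: excess capacity gives 55 − 44 = 11; normal capacity gives 62 − 0 = 62. Deviates. ✗

No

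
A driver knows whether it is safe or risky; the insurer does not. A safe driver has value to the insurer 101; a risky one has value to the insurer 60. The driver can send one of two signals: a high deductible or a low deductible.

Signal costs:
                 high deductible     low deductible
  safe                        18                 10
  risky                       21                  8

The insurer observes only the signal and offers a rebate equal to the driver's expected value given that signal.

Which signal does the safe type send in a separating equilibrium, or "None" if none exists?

None

Try safe → high deductible, risky → low deductible:
  Under separation the insurer infers type exactly: high deductible → safe (pays 101), low deductible → risky (pays 60).
  Safe: high deductible gives 101 − 18 = 83; low deductible gives 60 − 10 = 50. No deviation. ✓
  Risky: low deductible gives 60 − 8 = 52; high deductible gives 101 − 21 = 80. Would deviate. ✗
Try safe → low deductible, risky → high deductible:
  Under separation the insurer infers type exactly: low deductible → safe (pays 101), high deductible → risky (pays 60).
  Safe: low deductible gives 101 − 10 = 91; high deductible gives 60 − 18 = 42. No deviation. ✓
  Risky: high deductible gives 60 − 21 = 39; low deductible gives 101 − 8 = 93. Would deviate. ✗
Neither assignment is incentive-compatible.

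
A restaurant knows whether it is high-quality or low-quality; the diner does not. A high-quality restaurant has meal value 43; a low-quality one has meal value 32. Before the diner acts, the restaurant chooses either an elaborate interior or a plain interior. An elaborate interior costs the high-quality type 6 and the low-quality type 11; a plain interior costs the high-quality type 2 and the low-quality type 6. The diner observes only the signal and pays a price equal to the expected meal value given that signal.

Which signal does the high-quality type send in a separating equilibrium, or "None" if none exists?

None

Try high-quality → elaborate interior, low-quality → plain interior:
  If types separate, elaborate interior earns payment 43 and plain interior earns 32.
  High-quality: elaborate interior gives 43 − 6 = 37; plain interior gives 32 − 2 = 30. No deviation. ✓
  Low-quality: plain interior gives 32 − 6 = 26; elaborate interior gives 43 − 11 = 32. Would deviate. ✗
Try high-quality → plain interior, low-quality → elaborate interior:
  If types separate, plain interior earns payment 43 and elaborate interior earns 32.
  High-quality: plain interior gives 43 − 2 = 41; elaborate interior gives 32 − 6 = 26. No deviation. ✓
  Low-quality: elaborate interior gives 32 − 11 = 21; plain interior gives 43 − 6 = 37. Would deviate. ✗
Neither assignment is incentive-compatible.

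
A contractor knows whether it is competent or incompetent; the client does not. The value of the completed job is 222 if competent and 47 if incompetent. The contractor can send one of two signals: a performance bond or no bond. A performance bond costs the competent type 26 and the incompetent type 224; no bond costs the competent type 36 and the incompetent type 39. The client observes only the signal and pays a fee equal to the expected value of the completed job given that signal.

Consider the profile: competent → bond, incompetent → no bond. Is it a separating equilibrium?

Yes

If types separate, bond earns payment 222 and no bond earns 47.
Competent: bond gives 222 − 26 = 196; no bond gives 47 − 36 = 11. No deviation. ✓
Incompetent: no bond gives 47 − 39 = 8; bond gives 222 − 224 = -2. No deviation. ✓
Neither type gains from mimicking the other.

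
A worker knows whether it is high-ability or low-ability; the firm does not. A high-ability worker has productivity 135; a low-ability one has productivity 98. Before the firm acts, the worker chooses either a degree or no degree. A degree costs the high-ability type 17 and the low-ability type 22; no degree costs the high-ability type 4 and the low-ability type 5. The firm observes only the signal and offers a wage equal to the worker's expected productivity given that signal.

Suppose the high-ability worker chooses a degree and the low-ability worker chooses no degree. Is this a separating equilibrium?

Under separation the firm infers type exactly: degree → high-ability (pays 135), no degree → low-ability (pays 98).
High-ability: degree gives 135 − 17 = 118; no degree gives 98 − 4 = 94. No deviation. ✓
Low-ability: no degree gives 98 − 5 = 93; degree gives 135 − 22 = 113. Would deviate. ✗

No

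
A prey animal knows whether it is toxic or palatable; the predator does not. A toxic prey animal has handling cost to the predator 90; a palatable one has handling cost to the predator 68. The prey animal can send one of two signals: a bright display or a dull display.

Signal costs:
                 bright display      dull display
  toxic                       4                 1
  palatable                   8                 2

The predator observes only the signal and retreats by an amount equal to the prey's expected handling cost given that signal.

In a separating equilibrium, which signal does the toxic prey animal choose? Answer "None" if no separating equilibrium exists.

Try toxic → bright display, palatable → dull display:
  Under separation the predator infers type exactly: bright display → toxic (pays 90), dull display → palatable (pays 68).
  Toxic: bright display gives 90 − 4 = 86; dull display gives 68 − 1 = 67. No deviation. ✓
  Palatable: dull display gives 68 − 2 = 66; bright display gives 90 − 8 = 82. Would deviate. ✗
Try toxic → dull display, palatable → bright display:
  Under separation the predator infers type exactly: dull display → toxic (pays 90), bright display → palatable (pays 68).
  Toxic: dull display gives 90 − 1 = 89; bright display gives 68 − 4 = 64. No deviation. ✓
  Palatable: bright display gives 68 − 8 = 60; dull display gives 90 − 2 = 88. Would deviate. ✗
Neither assignment is incentive-compatible.

None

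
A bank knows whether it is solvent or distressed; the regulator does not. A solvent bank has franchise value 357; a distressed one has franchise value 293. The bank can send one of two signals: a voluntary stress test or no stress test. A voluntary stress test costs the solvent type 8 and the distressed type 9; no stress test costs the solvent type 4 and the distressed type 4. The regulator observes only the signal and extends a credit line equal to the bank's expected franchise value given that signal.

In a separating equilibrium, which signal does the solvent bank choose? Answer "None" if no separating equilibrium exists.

None

Try solvent → stress test, distressed → no stress test:
  If types separate, stress test earns payment 357 and no stress test earns 293.
  Solvent: stress test gives 357 − 8 = 349; no stress test gives 293 − 4 = 289. No deviation. ✓
  Distressed: no stress test gives 293 − 4 = 289; stress test gives 357 − 9 = 348. Would deviate. ✗
Try solvent → no stress test, distressed → stress test:
  If types separate, no stress test earns payment 357 and stress test earns 293.
  Solvent: no stress test gives 357 − 4 = 353; stress test gives 293 − 8 = 285. No deviation. ✓
  Distressed: stress test gives 293 − 9 = 284; no stress test gives 357 − 4 = 353. Would deviate. ✗
Neither assignment is incentive-compatible.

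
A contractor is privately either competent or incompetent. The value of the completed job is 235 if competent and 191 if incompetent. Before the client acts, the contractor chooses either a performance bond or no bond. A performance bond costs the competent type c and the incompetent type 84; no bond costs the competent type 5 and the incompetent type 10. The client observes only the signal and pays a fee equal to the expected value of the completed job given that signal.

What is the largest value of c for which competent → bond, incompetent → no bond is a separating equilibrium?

49

Under separation: bond → competent (pays 235); no bond → incompetent (pays 191).
Incompetent: 191 − 10 = 181 ≥ 235 − 84 = 151. Holds regardless of c. ✓
Competent: 235 − c ≥ 191 − 5, so c ≤ 235 − 186 = 49.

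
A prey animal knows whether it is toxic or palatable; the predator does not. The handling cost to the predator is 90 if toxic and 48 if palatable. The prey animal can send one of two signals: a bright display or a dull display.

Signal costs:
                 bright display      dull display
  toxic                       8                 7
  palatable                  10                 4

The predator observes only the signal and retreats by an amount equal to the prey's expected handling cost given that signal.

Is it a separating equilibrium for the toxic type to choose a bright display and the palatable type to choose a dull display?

Under separation the predator infers type exactly: bright display → toxic (pays 90), dull display → palatable (pays 48).
Toxic: bright display gives 90 − 8 = 82; dull display gives 48 − 7 = 41. No deviation. ✓
Palatable: dull display gives 48 − 4 = 44; bright display gives 90 − 10 = 80. Would deviate. ✗

No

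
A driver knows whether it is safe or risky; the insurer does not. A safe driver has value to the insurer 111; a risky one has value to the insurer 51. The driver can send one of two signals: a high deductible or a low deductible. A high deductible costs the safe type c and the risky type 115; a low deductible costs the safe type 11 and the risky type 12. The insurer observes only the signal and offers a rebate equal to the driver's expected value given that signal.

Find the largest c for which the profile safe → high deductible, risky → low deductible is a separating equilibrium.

Under separation: high deductible → safe (pays 111); low deductible → risky (pays 51).
Risky: 51 − 12 = 39 ≥ 111 − 115 = -4. Holds regardless of c. ✓
Safe: 111 − c ≥ 51 − 11, so c ≤ 111 − 40 = 71.

71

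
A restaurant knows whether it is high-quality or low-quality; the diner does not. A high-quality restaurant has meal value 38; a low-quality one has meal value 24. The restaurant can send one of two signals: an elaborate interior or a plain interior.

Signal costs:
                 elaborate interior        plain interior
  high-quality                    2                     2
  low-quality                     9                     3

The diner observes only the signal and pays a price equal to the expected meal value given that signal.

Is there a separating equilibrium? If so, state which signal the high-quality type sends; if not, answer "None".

Try high-quality → elaborate interior, low-quality → plain interior:
  If types separate, elaborate interior earns payment 38 and plain interior earns 24.
  High-quality: elaborate interior gives 38 − 2 = 36; plain interior gives 24 − 2 = 22. No deviation. ✓
  Low-quality: plain interior gives 24 − 3 = 21; elaborate interior gives 38 − 9 = 29. Would deviate. ✗
Try high-quality → plain interior, low-quality → elaborate interior:
  If types separate, plain interior earns payment 38 and elaborate interior earns 24.
  High-quality: plain interior gives 38 − 2 = 36; elaborate interior gives 24 − 2 = 22. No deviation. ✓
  Low-quality: elaborate interior gives 24 − 9 = 15; plain interior gives 38 − 3 = 35. Would deviate. ✗
Neither assignment is incentive-compatible.

None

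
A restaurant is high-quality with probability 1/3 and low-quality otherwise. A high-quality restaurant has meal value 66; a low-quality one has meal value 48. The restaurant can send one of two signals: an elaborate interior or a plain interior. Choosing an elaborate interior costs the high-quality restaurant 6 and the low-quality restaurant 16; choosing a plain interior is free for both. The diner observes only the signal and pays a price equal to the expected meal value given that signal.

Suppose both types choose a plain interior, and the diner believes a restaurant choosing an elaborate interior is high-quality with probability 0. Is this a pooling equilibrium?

At the pooled signal (plain interior) the diner holds the prior 1/3 and pays 1/3·66 + 2/3·48 = 54. Off-path (elaborate interior) belief 0 gives 0·66 + 1·48 = 48.
High-quality: plain interior gives 54 − 0 = 54; elaborate interior gives 48 − 6 = 42. Stays. ✓
Low-quality: plain interior gives 54 − 0 = 54; elaborate interior gives 48 − 16 = 32. Stays. ✓

Yes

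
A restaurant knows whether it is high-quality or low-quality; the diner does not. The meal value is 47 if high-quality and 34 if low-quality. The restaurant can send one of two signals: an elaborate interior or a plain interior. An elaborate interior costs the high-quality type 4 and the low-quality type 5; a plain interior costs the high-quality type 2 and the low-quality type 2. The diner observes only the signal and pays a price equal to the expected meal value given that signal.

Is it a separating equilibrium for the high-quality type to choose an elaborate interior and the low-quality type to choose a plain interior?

No

If types separate, elaborate interior earns payment 47 and plain interior earns 34.
High-quality: elaborate interior gives 47 − 4 = 43; plain interior gives 34 − 2 = 32. No deviation. ✓
Low-quality: plain interior gives 34 − 2 = 32; elaborate interior gives 47 − 5 = 42. Would deviate. ✗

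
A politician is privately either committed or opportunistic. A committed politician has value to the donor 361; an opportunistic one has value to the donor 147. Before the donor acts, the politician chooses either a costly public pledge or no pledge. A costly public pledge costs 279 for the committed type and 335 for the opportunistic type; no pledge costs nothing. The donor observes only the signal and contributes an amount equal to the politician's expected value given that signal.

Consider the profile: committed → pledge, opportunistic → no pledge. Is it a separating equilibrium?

Under separation the donor infers type exactly: pledge → committed (pays 361), no pledge → opportunistic (pays 147).
Committed: pledge gives 361 − 279 = 82; no pledge gives 147 − 0 = 147. Would deviate. ✗
Opportunistic: no pledge gives 147 − 0 = 147; pledge gives 361 − 335 = 26. No deviation. ✓

No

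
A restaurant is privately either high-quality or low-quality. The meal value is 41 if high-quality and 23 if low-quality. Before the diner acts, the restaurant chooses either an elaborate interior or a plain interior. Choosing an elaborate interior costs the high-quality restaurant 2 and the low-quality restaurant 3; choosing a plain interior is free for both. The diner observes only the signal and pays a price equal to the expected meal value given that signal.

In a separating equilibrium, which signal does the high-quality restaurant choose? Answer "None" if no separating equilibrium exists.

None

Try high-quality → elaborate interior, low-quality → plain interior:
  If types separate, elaborate interior earns payment 41 and plain interior earns 23.
  High-quality: elaborate interior gives 41 − 2 = 39; plain interior gives 23 − 0 = 23. No deviation. ✓
  Low-quality: plain interior gives 23 − 0 = 23; elaborate interior gives 41 − 3 = 38. Would deviate. ✗
Try high-quality → plain interior, low-quality → elaborate interior:
  If types separate, plain interior earns payment 41 and elaborate interior earns 23.
  High-quality: plain interior gives 41 − 0 = 41; elaborate interior gives 23 − 2 = 21. No deviation. ✓
  Low-quality: elaborate interior gives 23 − 3 = 20; plain interior gives 41 − 0 = 41. Would deviate. ✗
Neither assignment is incentive-compatible.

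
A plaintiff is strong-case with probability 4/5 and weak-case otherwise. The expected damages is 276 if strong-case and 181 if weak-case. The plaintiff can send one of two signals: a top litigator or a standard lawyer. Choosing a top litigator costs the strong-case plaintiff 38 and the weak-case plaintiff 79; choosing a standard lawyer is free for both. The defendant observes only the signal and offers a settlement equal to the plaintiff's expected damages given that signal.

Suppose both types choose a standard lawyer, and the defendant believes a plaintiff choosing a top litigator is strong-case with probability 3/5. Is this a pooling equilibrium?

Yes

At the pooled signal (standard lawyer) the defendant holds the prior 4/5 and pays 4/5·276 + 1/5·181 = 257. Off-path (top litigator) belief 3/5 gives 3/5·276 + 2/5·181 = 238.
Strong-case: standard lawyer gives 257 − 0 = 257; top litigator gives 238 − 38 = 200. Stays. ✓
Weak-case: standard lawyer gives 257 − 0 = 257; top litigator gives 238 − 79 = 159. Stays. ✓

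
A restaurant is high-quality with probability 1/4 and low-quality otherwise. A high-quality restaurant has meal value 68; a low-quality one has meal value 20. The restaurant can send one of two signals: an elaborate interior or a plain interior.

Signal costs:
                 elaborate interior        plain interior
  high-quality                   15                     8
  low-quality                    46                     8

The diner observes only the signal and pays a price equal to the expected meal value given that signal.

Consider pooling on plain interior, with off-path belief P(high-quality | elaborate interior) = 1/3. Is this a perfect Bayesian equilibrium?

Yes

On the equilibrium path (plain interior) the diner holds the prior 1/4 and pays 1/4·68 + 3/4·20 = 32. Off-path (elaborate interior) belief 1/3 gives 1/3·68 + 2/3·20 = 36.
High-quality: plain interior gives 32 − 8 = 24; elaborate interior gives 36 − 15 = 21. Stays. ✓
Low-quality: plain interior gives 32 − 8 = 24; elaborate interior gives 36 − 46 = -10. Stays. ✓
Beliefs are Bayes-consistent on-path and both types best-respond.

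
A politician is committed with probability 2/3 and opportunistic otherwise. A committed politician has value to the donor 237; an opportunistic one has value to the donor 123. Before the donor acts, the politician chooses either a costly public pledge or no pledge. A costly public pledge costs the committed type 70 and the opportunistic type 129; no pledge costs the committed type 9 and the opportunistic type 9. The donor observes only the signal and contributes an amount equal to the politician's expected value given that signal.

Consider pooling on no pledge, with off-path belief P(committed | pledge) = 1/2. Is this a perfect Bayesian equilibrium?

Yes

At the pooled signal (no pledge) the donor holds the prior 2/3 and pays 2/3·237 + 1/3·123 = 199. Off-path (pledge) belief 1/2 gives 1/2·237 + 1/2·123 = 180.
Committed: no pledge gives 199 − 9 = 190; pledge gives 180 − 70 = 110. Stays. ✓
Opportunistic: no pledge gives 199 − 9 = 190; pledge gives 180 − 129 = 51. Stays. ✓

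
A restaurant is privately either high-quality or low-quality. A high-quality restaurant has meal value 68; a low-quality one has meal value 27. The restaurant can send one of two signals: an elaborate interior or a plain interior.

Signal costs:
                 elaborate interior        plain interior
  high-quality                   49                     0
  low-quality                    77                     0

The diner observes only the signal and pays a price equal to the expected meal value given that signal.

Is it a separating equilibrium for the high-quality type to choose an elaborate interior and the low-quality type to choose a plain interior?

No

Under separation the diner infers type exactly: elaborate interior → high-quality (pays 68), plain interior → low-quality (pays 27).
High-quality: elaborate interior gives 68 − 49 = 19; plain interior gives 27 − 0 = 27. Would deviate. ✗
Low-quality: plain interior gives 27 − 0 = 27; elaborate interior gives 68 − 77 = -9. No deviation. ✓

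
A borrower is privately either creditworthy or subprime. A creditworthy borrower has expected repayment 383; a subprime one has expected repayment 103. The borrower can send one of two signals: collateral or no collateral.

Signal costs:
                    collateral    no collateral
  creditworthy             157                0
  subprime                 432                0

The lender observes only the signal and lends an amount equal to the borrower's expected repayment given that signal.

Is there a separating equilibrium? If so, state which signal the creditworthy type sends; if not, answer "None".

Try creditworthy → collateral, subprime → no collateral:
  Under separation the lender infers type exactly: collateral → creditworthy (pays 383), no collateral → subprime (pays 103).
  Creditworthy: collateral gives 383 − 157 = 226; no collateral gives 103 − 0 = 103. No deviation. ✓
  Subprime: no collateral gives 103 − 0 = 103; collateral gives 383 − 432 = -49. No deviation. ✓
Both hold — the creditworthy type sends collateral.

collateral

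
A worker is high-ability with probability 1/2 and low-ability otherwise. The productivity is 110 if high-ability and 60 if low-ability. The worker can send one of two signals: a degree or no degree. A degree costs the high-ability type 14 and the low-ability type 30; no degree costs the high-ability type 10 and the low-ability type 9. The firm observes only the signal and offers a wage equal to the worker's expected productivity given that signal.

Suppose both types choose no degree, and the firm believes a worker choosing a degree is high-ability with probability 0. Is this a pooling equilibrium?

Yes

On the equilibrium path (no degree) the firm holds the prior 1/2 and pays 1/2·110 + 1/2·60 = 85. Off-path (degree) belief 0 gives 0·110 + 1·60 = 60.
High-ability: no degree gives 85 − 10 = 75; degree gives 60 − 14 = 46. Stays. ✓
Low-ability: no degree gives 85 − 9 = 76; degree gives 60 − 30 = 30. Stays. ✓
Beliefs are Bayes-consistent on-path and both types best-respond.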